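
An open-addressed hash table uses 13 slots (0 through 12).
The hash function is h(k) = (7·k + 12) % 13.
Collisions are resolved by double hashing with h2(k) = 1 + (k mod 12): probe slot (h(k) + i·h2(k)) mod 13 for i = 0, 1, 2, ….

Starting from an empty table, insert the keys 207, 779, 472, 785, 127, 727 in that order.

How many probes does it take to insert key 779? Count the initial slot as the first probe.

Insert 207: h=5, slot 5 empty => index 5.
Insert 779: h=5, h2=12, slot 5 occupied => index 4.
Insert 472: h=1, slot 1 empty => index 1.
Insert 785: h=8, slot 8 empty => index 8.
Insert 127: h=4, h2=8, slot 4 occupied => index 12.
Insert 727: h=5, h2=8, slot 5 occupied => index 0.
Table: [727, 472, -, -, 779, 207, -, -, 785, -, -, -, 127]

2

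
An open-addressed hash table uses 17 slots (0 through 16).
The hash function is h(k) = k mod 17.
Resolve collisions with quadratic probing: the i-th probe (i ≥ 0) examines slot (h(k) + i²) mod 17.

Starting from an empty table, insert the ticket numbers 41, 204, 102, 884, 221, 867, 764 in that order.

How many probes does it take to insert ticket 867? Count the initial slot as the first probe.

41: h=7 -> slot 7
204: h=0 -> slot 0
102: h=0, probe 0,1 -> slot 1
884: h=0, probe 0,1,4 -> slot 4
221: h=0, probe 0,1,4,9 -> slot 9
867: h=0, probe 0,1,4,9,16 -> slot 16
764: h=16, probe 16,0,3 -> slot 3
Table: [204, 102, ∅, 764, 884, ∅, ∅, 41, ∅, 221, ∅, ∅, ∅, ∅, ∅, ∅, 867]

5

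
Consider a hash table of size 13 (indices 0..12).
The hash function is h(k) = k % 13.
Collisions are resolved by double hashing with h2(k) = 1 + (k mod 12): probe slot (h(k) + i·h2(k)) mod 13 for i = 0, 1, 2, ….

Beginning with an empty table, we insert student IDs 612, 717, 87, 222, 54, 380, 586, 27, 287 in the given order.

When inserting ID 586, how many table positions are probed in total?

3

612: h=1 => slot 1
717: h=2 => slot 2
87: h=9 => slot 9
222: h=1, h2=7, probe 1,8 => slot 8
54: h=2, h2=7, probe 2,9,3 => slot 3
380: h=3, h2=9, probe 3,12 => slot 12
586: h=1, h2=11, probe 1,12,10 => slot 10
27: h=1, h2=4, probe 1,5 => slot 5
287: h=1, h2=12, probe 1,0 => slot 0
Table: [287, 612, 717, 54, ., 27, ., ., 222, 87, 586, ., 380]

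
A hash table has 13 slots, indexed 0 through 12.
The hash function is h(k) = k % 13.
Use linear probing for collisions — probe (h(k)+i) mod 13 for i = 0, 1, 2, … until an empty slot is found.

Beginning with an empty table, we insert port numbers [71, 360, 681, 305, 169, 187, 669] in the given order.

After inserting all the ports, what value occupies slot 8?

71: h=6 => slot 6
360: h=9 => slot 9
681: h=5 => slot 5
305: h=6, probe 6,7 => slot 7
169: h=0 => slot 0
187: h=5, probe 5,6,7,8 => slot 8
669: h=6, probe 6,7,8,9,10 => slot 10
Table: [169, ∅, ∅, ∅, ∅, 681, 71, 305, 187, 360, 669, ∅, ∅]

187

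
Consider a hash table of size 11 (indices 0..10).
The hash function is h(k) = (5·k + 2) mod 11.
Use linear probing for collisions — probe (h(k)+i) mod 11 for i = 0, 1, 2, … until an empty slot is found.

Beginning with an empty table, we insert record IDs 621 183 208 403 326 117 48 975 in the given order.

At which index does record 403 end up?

621 hashes to 5; slot 5 is free → place at 5.
183 hashes to 4; slot 4 is free → place at 4.
208 hashes to 8; slot 8 is free → place at 8.
403 hashes to 4; 4,5 taken → place at 6.
326 hashes to 4; 4,5,6 taken → place at 7.
117 hashes to 4; 4,5,6,7,8 taken → place at 9.
48 hashes to 0; slot 0 is free → place at 0.
975 hashes to 4; 4,5,6,7,8,9 taken → place at 10.
Table: [48, _, _, _, 183, 621, 403, 326, 208, 117, 975]

6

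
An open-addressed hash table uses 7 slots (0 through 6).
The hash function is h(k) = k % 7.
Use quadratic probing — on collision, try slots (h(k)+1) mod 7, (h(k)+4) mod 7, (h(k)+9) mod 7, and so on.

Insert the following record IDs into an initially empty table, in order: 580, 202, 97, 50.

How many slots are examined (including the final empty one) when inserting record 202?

2

Insert 580: h=6, slot 6 empty -> index 6.
Insert 202: h=6, slot 6 occupied -> index 0.
Insert 97: h=6, slots 6,0 occupied -> index 3.
Insert 50: h=1, slot 1 empty -> index 1.
Table: [202, 50, —, 97, —, —, 580]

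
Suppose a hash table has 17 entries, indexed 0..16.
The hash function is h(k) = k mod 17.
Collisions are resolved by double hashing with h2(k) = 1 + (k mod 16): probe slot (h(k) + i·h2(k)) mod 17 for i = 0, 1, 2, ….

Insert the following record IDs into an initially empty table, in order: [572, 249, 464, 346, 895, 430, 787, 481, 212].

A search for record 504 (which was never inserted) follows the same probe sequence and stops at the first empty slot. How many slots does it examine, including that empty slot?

3

572: h=11 => slot 11
249: h=11, h2=10, probe 11,4 => slot 4
464: h=5 => slot 5
346: h=6 => slot 6
895: h=11, h2=16, probe 11,10 => slot 10
430: h=5, h2=15, probe 5,3 => slot 3
787: h=5, h2=4, probe 5,9 => slot 9
481: h=5, h2=2, probe 5,7 => slot 7
212: h=8 => slot 8
Table: [-, -, -, 430, 249, 464, 346, 481, 212, 787, 895, 572, -, -, -, -, -]
Lookup 504: h=11, h2=9, probe 11,3,12 → slot 12 empty, not found.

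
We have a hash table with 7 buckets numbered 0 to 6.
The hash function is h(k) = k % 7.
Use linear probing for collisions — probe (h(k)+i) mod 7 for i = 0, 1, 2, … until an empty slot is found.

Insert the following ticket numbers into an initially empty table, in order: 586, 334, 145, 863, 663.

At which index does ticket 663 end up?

Insert 586: h=5, slot 5 empty => index 5.
Insert 334: h=5, slot 5 occupied => index 6.
Insert 145: h=5, slots 5,6 occupied => index 0.
Insert 863: h=2, slot 2 empty => index 2.
Insert 663: h=5, slots 5,6,0 occupied => index 1.
Table: [145, 663, 863, —, —, 586, 334]

1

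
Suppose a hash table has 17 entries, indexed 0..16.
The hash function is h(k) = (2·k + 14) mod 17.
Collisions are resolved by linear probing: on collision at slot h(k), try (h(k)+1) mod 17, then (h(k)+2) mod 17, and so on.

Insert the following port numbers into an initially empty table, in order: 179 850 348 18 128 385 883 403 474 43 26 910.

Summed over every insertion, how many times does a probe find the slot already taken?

17

179: h=15 => slot 15
850: h=14 => slot 14
348: h=13 => slot 13
18: h=16 => slot 16
128: h=15, probe 15,16,0 => slot 0
385: h=2 => slot 2
883: h=12 => slot 12
403: h=4 => slot 4
474: h=10 => slot 10
43: h=15, probe 15,16,0,1 => slot 1
26: h=15, probe 15,16,0,1,2,3 => slot 3
910: h=15, probe 15,16,0,1,2,3,4,5 => slot 5
Table: [128, 43, 385, 26, 403, 910, -, -, -, -, 474, -, 883, 348, 850, 179, 18]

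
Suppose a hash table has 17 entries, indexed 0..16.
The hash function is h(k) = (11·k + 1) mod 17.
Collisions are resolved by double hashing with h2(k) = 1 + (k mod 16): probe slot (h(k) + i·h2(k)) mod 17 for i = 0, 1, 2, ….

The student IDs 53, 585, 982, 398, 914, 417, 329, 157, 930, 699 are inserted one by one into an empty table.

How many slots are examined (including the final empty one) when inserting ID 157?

3

Insert 53: h=6, slot 6 empty → index 6.
Insert 585: h=10, slot 10 empty → index 10.
Insert 982: h=8, slot 8 empty → index 8.
Insert 398: h=10, h2=15, slots 10,8,6 occupied → index 4.
Insert 914: h=8, h2=3, slot 8 occupied → index 11.
Insert 417: h=15, slot 15 empty → index 15.
Insert 329: h=16, slot 16 empty → index 16.
Insert 157: h=11, h2=14, slots 11,8 occupied → index 5.
Insert 930: h=14, slot 14 empty → index 14.
Insert 699: h=6, h2=12, slot 6 occupied → index 1.
Table: [∅, 699, ∅, ∅, 398, 157, 53, ∅, 982, ∅, 585, 914, ∅, ∅, 930, 417, 329]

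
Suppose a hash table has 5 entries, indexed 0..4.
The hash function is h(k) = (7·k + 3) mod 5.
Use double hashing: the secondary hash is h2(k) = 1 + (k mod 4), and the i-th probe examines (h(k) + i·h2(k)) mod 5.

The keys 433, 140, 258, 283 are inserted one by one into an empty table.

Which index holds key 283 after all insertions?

1

Insert 433: h=4, slot 4 empty → index 4.
Insert 140: h=3, slot 3 empty → index 3.
Insert 258: h=4, h2=3, slot 4 occupied → index 2.
Insert 283: h=4, h2=4, slots 4,3,2 occupied → index 1.
Table: [-, 283, 258, 140, 433]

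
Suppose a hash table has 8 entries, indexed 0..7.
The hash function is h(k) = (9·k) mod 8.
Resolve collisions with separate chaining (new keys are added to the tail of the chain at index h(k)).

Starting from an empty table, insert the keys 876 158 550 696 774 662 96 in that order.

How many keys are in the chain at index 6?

4

876 → bucket 4
158 → bucket 6
550 → bucket 6 (collision)
696 → bucket 0
774 → bucket 6 (collision)
662 → bucket 6 (collision)
96 → bucket 0 (collision)
Final buckets:
0: 696 -> 96
1: _
2: _
3: _
4: 876
5: _
6: 158 -> 550 -> 774 -> 662
7: _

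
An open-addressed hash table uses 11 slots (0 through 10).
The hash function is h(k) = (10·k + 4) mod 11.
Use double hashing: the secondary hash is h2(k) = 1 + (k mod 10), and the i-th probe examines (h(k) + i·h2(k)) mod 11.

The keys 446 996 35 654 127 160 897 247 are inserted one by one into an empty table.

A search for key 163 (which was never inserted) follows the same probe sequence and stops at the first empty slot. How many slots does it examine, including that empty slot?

446: h=9 => slot 9
996: h=9, h2=7, probe 9,5 => slot 5
35: h=2 => slot 2
654: h=10 => slot 10
127: h=9, h2=8, probe 9,6 => slot 6
160: h=9, h2=1, probe 9,10,0 => slot 0
897: h=9, h2=8, probe 9,6,3 => slot 3
247: h=10, h2=8, probe 10,7 => slot 7
Table: [160, _, 35, 897, _, 996, 127, 247, _, 446, 654]
Lookup 163: h=6, h2=4, probe 6,10,3,7,0,4 → slot 4 empty, not found.

6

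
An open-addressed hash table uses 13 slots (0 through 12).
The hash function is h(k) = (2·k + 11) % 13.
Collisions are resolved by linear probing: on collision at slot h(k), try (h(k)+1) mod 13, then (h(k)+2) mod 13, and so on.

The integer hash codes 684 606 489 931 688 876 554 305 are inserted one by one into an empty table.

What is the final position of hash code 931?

4

Insert 684: h=1, slot 1 empty -> index 1.
Insert 606: h=1, slot 1 occupied -> index 2.
Insert 489: h=1, slots 1,2 occupied -> index 3.
Insert 931: h=1, slots 1,2,3 occupied -> index 4.
Insert 688: h=9, slot 9 empty -> index 9.
Insert 876: h=8, slot 8 empty -> index 8.
Insert 554: h=1, slots 1,2,3,4 occupied -> index 5.
Insert 305: h=10, slot 10 empty -> index 10.
Table: [-, 684, 606, 489, 931, 554, -, -, 876, 688, 305, -, -]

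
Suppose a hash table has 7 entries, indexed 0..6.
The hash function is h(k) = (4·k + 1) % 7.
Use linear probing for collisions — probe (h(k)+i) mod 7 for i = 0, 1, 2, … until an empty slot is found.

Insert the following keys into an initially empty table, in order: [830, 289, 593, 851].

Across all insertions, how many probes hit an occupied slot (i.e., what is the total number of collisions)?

1

830 hashes to 3; slot 3 is free -> place at 3.
289 hashes to 2; slot 2 is free -> place at 2.
593 hashes to 0; slot 0 is free -> place at 0.
851 hashes to 3; 3 taken -> place at 4.
Table: [593, ., 289, 830, 851, ., .]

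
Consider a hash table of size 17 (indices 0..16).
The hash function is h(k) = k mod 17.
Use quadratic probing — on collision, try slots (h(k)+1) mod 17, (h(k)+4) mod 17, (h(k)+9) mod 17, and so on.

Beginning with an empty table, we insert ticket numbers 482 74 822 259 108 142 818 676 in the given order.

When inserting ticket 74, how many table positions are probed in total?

482 hashes to 6; slot 6 is free → place at 6.
74 hashes to 6; 6 taken → place at 7.
822 hashes to 6; 6,7 taken → place at 10.
259 hashes to 4; slot 4 is free → place at 4.
108 hashes to 6; 6,7,10 taken → place at 15.
142 hashes to 6; 6,7,10,15 taken → place at 5.
818 hashes to 2; slot 2 is free → place at 2.
676 hashes to 13; slot 13 is free → place at 13.
Table: [., ., 818, ., 259, 142, 482, 74, ., ., 822, ., ., 676, ., 108, .]

2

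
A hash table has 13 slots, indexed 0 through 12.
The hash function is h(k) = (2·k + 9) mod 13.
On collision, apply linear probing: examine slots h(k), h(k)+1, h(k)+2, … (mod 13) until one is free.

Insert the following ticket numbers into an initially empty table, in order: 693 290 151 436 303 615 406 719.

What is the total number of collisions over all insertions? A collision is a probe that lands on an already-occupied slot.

10

693: h=4 => slot 4
290: h=4, probe 4,5 => slot 5
151: h=12 => slot 12
436: h=10 => slot 10
303: h=4, probe 4,5,6 => slot 6
615: h=4, probe 4,5,6,7 => slot 7
406: h=2 => slot 2
719: h=4, probe 4,5,6,7,8 => slot 8
Table: [—, —, 406, —, 693, 290, 303, 615, 719, —, 436, —, 151]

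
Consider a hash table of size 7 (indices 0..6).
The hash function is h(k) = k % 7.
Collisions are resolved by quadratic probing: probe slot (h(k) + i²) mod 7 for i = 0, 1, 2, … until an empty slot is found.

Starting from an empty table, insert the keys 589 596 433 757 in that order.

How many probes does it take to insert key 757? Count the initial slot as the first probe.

3

Insert 589: h=1, slot 1 empty → index 1.
Insert 596: h=1, slot 1 occupied → index 2.
Insert 433: h=6, slot 6 empty → index 6.
Insert 757: h=1, slots 1,2 occupied → index 5.
Table: [., 589, 596, ., ., 757, 433]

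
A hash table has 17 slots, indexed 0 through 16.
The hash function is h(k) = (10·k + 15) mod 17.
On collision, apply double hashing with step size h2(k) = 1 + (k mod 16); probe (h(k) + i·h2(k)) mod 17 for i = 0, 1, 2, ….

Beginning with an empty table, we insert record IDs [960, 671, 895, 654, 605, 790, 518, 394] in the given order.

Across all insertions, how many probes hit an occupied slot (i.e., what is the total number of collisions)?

5

960 hashes to 10; slot 10 is free => place at 10.
671 hashes to 10, h2=16; 10 taken => place at 9.
895 hashes to 6; slot 6 is free => place at 6.
654 hashes to 10, h2=15; 10 taken => place at 8.
605 hashes to 13; slot 13 is free => place at 13.
790 hashes to 10, h2=7; 10 taken => place at 0.
518 hashes to 10, h2=7; 10,0 taken => place at 7.
394 hashes to 11; slot 11 is free => place at 11.
Table: [790, ., ., ., ., ., 895, 518, 654, 671, 960, 394, ., 605, ., ., .]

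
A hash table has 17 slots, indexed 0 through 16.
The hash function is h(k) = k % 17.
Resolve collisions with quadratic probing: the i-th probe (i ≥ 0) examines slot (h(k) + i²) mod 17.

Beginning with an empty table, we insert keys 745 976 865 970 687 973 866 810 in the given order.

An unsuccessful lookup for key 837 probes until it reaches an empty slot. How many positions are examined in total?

745: h=14 -> slot 14
976: h=7 -> slot 7
865: h=15 -> slot 15
970: h=1 -> slot 1
687: h=7, probe 7,8 -> slot 8
973: h=4 -> slot 4
866: h=16 -> slot 16
810: h=11 -> slot 11
Table: [., 970, ., ., 973, ., ., 976, 687, ., ., 810, ., ., 745, 865, 866]
Lookup 837: h=4, probe 4,5 → slot 5 empty, not found.

2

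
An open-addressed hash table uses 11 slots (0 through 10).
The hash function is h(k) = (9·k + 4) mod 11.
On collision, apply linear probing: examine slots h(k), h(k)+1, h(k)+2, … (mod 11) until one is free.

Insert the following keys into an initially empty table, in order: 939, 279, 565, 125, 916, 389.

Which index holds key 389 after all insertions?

939 hashes to 7; slot 7 is free -> place at 7.
279 hashes to 7; 7 taken -> place at 8.
565 hashes to 7; 7,8 taken -> place at 9.
125 hashes to 7; 7,8,9 taken -> place at 10.
916 hashes to 9; 9,10 taken -> place at 0.
389 hashes to 7; 7,8,9,10,0 taken -> place at 1.
Table: [916, 389, ., ., ., ., ., 939, 279, 565, 125]

1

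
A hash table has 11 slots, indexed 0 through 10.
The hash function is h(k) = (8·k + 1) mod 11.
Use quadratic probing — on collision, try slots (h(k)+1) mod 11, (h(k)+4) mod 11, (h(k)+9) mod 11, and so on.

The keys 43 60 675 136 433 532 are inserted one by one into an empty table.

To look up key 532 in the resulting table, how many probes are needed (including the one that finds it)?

43 hashes to 4; slot 4 is free -> place at 4.
60 hashes to 8; slot 8 is free -> place at 8.
675 hashes to 0; slot 0 is free -> place at 0.
136 hashes to 0; 0 taken -> place at 1.
433 hashes to 0; 0,1,4 taken -> place at 9.
532 hashes to 0; 0,1,4,9 taken -> place at 5.
Table: [675, 136, —, —, 43, 532, —, —, 60, 433, —]
Lookup 532: h=0, probe 0,1,4,9,5 → found at 5.

5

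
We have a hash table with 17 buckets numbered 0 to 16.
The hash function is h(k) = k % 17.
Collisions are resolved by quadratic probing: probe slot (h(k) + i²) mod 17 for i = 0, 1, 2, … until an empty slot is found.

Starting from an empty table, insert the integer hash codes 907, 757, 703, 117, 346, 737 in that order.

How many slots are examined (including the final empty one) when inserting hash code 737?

Insert 907: h=6, slot 6 empty → index 6.
Insert 757: h=9, slot 9 empty → index 9.
Insert 703: h=6, slot 6 occupied → index 7.
Insert 117: h=15, slot 15 empty → index 15.
Insert 346: h=6, slots 6,7 occupied → index 10.
Insert 737: h=6, slots 6,7,10,15 occupied → index 5.
Table: [., ., ., ., ., 737, 907, 703, ., 757, 346, ., ., ., ., 117, .]

5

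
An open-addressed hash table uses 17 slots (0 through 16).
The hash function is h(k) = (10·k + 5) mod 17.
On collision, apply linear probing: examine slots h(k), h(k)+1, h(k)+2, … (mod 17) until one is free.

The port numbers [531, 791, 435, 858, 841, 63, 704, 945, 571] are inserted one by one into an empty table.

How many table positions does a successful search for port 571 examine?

531: h=11 -> slot 11
791: h=10 -> slot 10
435: h=3 -> slot 3
858: h=0 -> slot 0
841: h=0, probe 0,1 -> slot 1
63: h=6 -> slot 6
704: h=7 -> slot 7
945: h=3, probe 3,4 -> slot 4
571: h=3, probe 3,4,5 -> slot 5
Table: [858, 841, —, 435, 945, 571, 63, 704, —, —, 791, 531, —, —, —, —, —]
Lookup 571: h=3, probe 3,4,5 → found at 5.

3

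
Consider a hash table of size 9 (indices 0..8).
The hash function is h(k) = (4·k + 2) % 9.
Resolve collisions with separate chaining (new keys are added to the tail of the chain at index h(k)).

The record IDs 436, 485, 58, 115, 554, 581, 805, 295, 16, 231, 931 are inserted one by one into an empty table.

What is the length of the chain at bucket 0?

436 → bucket 0
485 → bucket 7
58 → bucket 0 (collision)
115 → bucket 3
554 → bucket 4
581 → bucket 4 (collision)
805 → bucket 0 (collision)
295 → bucket 3 (collision)
16 → bucket 3 (collision)
231 → bucket 8
931 → bucket 0 (collision)
Final buckets:
0: 436 -> 58 -> 805 -> 931
1: -
2: -
3: 115 -> 295 -> 16
4: 554 -> 581
5: -
6: -
7: 485
8: 231

4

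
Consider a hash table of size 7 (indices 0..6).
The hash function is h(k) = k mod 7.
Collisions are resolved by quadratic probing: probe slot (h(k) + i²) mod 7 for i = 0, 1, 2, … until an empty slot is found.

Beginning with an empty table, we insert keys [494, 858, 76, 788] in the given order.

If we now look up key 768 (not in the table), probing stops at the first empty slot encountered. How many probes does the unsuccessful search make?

494: h=4 => slot 4
858: h=4, probe 4,5 => slot 5
76: h=6 => slot 6
788: h=4, probe 4,5,1 => slot 1
Table: [_, 788, _, _, 494, 858, 76]
Lookup 768: h=5, probe 5,6,2 → slot 2 empty, not found.

3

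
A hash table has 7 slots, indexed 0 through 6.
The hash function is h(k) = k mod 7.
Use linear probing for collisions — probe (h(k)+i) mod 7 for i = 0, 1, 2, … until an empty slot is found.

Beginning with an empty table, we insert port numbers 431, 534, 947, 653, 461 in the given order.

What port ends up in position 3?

947

Insert 431: h=4, slot 4 empty -> index 4.
Insert 534: h=2, slot 2 empty -> index 2.
Insert 947: h=2, slot 2 occupied -> index 3.
Insert 653: h=2, slots 2,3,4 occupied -> index 5.
Insert 461: h=6, slot 6 empty -> index 6.
Table: [., ., 534, 947, 431, 653, 461]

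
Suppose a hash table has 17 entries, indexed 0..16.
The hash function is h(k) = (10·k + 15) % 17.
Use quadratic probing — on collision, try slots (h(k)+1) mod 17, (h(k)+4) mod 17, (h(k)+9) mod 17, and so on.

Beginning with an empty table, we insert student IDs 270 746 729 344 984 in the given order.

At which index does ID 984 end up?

11

270 hashes to 12; slot 12 is free -> place at 12.
746 hashes to 12; 12 taken -> place at 13.
729 hashes to 12; 12,13 taken -> place at 16.
344 hashes to 4; slot 4 is free -> place at 4.
984 hashes to 12; 12,13,16,4 taken -> place at 11.
Table: [-, -, -, -, 344, -, -, -, -, -, -, 984, 270, 746, -, -, 729]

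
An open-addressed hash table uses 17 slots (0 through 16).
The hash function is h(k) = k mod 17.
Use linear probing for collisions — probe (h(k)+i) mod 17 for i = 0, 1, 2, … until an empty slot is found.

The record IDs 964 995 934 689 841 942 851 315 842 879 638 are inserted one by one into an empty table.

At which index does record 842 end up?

964 hashes to 12; slot 12 is free -> place at 12.
995 hashes to 9; slot 9 is free -> place at 9.
934 hashes to 16; slot 16 is free -> place at 16.
689 hashes to 9; 9 taken -> place at 10.
841 hashes to 8; slot 8 is free -> place at 8.
942 hashes to 7; slot 7 is free -> place at 7.
851 hashes to 1; slot 1 is free -> place at 1.
315 hashes to 9; 9,10 taken -> place at 11.
842 hashes to 9; 9,10,11,12 taken -> place at 13.
879 hashes to 12; 12,13 taken -> place at 14.
638 hashes to 9; 9,10,11,12,13,14 taken -> place at 15.
Table: [—, 851, —, —, —, —, —, 942, 841, 995, 689, 315, 964, 842, 879, 638, 934]

13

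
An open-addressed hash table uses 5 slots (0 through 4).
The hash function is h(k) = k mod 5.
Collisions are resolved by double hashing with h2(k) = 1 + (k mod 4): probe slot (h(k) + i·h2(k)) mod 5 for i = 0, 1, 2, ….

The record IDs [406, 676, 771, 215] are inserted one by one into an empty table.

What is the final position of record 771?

406: h=1 → slot 1
676: h=1, h2=1, probe 1,2 → slot 2
771: h=1, h2=4, probe 1,0 → slot 0
215: h=0, h2=4, probe 0,4 → slot 4
Table: [771, 406, 676, _, 215]

0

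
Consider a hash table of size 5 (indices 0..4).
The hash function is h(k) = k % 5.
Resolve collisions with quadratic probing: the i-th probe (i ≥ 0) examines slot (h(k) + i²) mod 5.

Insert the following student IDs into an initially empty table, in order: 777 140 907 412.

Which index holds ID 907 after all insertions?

777: h=2 => slot 2
140: h=0 => slot 0
907: h=2, probe 2,3 => slot 3
412: h=2, probe 2,3,1 => slot 1
Table: [140, 412, 777, 907, ∅]

3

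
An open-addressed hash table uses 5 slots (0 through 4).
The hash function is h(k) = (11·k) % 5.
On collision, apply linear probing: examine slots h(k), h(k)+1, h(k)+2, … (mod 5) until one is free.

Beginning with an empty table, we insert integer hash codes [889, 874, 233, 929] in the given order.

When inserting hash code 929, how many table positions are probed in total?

Insert 889: h=4, slot 4 empty -> index 4.
Insert 874: h=4, slot 4 occupied -> index 0.
Insert 233: h=3, slot 3 empty -> index 3.
Insert 929: h=4, slots 4,0 occupied -> index 1.
Table: [874, 929, -, 233, 889]

3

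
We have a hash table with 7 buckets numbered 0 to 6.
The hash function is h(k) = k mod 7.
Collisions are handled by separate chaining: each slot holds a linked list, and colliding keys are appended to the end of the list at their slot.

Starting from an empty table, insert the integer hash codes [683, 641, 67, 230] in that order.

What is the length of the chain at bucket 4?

3

Insert 683: h=4, bucket 4 empty → new chain.
Insert 641: h=4, bucket 4 nonempty → append to chain.
Insert 67: h=4, bucket 4 nonempty → append to chain.
Insert 230: h=6, bucket 6 empty → new chain.
Final buckets:
0: .
1: .
2: .
3: .
4: 683 -> 641 -> 67
5: .
6: 230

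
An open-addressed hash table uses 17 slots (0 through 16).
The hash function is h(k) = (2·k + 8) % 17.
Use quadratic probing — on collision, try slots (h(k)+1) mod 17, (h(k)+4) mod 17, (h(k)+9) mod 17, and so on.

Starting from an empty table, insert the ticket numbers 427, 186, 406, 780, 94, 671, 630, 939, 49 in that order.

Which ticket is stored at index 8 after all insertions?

427: h=12 → slot 12
186: h=6 → slot 6
406: h=4 → slot 4
780: h=4, probe 4,5 → slot 5
94: h=9 → slot 9
671: h=7 → slot 7
630: h=10 → slot 10
939: h=16 → slot 16
49: h=4, probe 4,5,8 → slot 8
Table: [-, -, -, -, 406, 780, 186, 671, 49, 94, 630, -, 427, -, -, -, 939]

49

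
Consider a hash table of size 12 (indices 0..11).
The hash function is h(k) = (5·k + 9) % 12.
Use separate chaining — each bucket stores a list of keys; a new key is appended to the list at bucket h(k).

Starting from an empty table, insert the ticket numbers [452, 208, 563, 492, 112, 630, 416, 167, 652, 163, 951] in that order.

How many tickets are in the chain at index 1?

452 → bucket 1
208 → bucket 5
563 → bucket 4
492 → bucket 9
112 → bucket 5 (collision)
630 → bucket 3
416 → bucket 1 (collision)
167 → bucket 4 (collision)
652 → bucket 5 (collision)
163 → bucket 8
951 → bucket 0
Final buckets:
0: 951
1: 452 -> 416
2: -
3: 630
4: 563 -> 167
5: 208 -> 112 -> 652
6: -
7: -
8: 163
9: 492
10: -
11: -

2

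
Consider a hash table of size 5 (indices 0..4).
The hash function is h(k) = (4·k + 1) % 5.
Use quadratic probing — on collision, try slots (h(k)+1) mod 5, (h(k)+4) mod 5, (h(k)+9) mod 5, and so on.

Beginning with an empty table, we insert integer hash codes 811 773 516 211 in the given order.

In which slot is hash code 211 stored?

Insert 811: h=0, slot 0 empty => index 0.
Insert 773: h=3, slot 3 empty => index 3.
Insert 516: h=0, slot 0 occupied => index 1.
Insert 211: h=0, slots 0,1 occupied => index 4.
Table: [811, 516, ∅, 773, 211]

4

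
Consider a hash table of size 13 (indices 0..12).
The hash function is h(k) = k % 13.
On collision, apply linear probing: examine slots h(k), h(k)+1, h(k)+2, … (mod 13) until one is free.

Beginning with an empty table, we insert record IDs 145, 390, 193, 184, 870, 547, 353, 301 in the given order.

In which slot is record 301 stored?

5

145: h=2 -> slot 2
390: h=0 -> slot 0
193: h=11 -> slot 11
184: h=2, probe 2,3 -> slot 3
870: h=12 -> slot 12
547: h=1 -> slot 1
353: h=2, probe 2,3,4 -> slot 4
301: h=2, probe 2,3,4,5 -> slot 5
Table: [390, 547, 145, 184, 353, 301, ∅, ∅, ∅, ∅, ∅, 193, 870]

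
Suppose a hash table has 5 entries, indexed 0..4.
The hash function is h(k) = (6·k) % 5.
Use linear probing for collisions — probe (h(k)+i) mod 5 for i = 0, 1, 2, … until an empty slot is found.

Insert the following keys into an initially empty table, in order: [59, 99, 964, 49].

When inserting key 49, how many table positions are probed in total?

Insert 59: h=4, slot 4 empty => index 4.
Insert 99: h=4, slot 4 occupied => index 0.
Insert 964: h=4, slots 4,0 occupied => index 1.
Insert 49: h=4, slots 4,0,1 occupied => index 2.
Table: [99, 964, 49, ∅, 59]

4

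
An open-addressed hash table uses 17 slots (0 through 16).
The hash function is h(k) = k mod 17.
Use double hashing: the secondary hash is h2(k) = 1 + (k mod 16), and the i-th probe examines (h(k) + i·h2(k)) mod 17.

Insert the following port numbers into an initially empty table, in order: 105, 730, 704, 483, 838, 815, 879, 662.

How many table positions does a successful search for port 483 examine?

2

105 hashes to 3; slot 3 is free → place at 3.
730 hashes to 16; slot 16 is free → place at 16.
704 hashes to 7; slot 7 is free → place at 7.
483 hashes to 7, h2=4; 7 taken → place at 11.
838 hashes to 5; slot 5 is free → place at 5.
815 hashes to 16, h2=16; 16 taken → place at 15.
879 hashes to 12; slot 12 is free → place at 12.
662 hashes to 16, h2=7; 16 taken → place at 6.
Table: [—, —, —, 105, —, 838, 662, 704, —, —, —, 483, 879, —, —, 815, 730]
Lookup 483: h=7, h2=4, probe 7,11 → found at 11.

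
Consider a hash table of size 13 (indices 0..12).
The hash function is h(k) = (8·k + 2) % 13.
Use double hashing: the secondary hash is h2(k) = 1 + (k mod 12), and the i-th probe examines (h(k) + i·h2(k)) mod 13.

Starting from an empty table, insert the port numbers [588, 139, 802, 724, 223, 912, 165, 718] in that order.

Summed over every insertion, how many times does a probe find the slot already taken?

6

Insert 588: h=0, slot 0 empty -> index 0.
Insert 139: h=9, slot 9 empty -> index 9.
Insert 802: h=9, h2=11, slot 9 occupied -> index 7.
Insert 724: h=9, h2=5, slot 9 occupied -> index 1.
Insert 223: h=5, slot 5 empty -> index 5.
Insert 912: h=5, h2=1, slot 5 occupied -> index 6.
Insert 165: h=9, h2=10, slots 9,6 occupied -> index 3.
Insert 718: h=0, h2=11, slot 0 occupied -> index 11.
Table: [588, 724, ∅, 165, ∅, 223, 912, 802, ∅, 139, ∅, 718, ∅]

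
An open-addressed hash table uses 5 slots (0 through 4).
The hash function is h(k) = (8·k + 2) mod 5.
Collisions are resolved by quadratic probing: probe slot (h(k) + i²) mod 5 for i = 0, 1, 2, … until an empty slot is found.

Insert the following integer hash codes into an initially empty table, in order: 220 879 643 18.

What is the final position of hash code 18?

0

220 hashes to 2; slot 2 is free => place at 2.
879 hashes to 4; slot 4 is free => place at 4.
643 hashes to 1; slot 1 is free => place at 1.
18 hashes to 1; 1,2 taken => place at 0.
Table: [18, 643, 220, ∅, 879]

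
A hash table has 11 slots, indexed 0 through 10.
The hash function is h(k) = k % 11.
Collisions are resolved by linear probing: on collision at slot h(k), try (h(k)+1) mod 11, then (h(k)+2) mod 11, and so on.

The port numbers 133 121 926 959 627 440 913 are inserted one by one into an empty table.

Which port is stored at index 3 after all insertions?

133: h=1 → slot 1
121: h=0 → slot 0
926: h=2 → slot 2
959: h=2, probe 2,3 → slot 3
627: h=0, probe 0,1,2,3,4 → slot 4
440: h=0, probe 0,1,2,3,4,5 → slot 5
913: h=0, probe 0,1,2,3,4,5,6 → slot 6
Table: [121, 133, 926, 959, 627, 440, 913, ., ., ., .]

959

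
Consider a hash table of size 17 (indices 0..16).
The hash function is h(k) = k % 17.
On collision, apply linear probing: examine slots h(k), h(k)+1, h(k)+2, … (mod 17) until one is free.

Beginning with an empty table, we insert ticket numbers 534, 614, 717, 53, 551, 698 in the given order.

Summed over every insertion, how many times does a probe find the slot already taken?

3

Insert 534: h=7, slot 7 empty → index 7.
Insert 614: h=2, slot 2 empty → index 2.
Insert 717: h=3, slot 3 empty → index 3.
Insert 53: h=2, slots 2,3 occupied → index 4.
Insert 551: h=7, slot 7 occupied → index 8.
Insert 698: h=1, slot 1 empty → index 1.
Table: [_, 698, 614, 717, 53, _, _, 534, 551, _, _, _, _, _, _, _, _]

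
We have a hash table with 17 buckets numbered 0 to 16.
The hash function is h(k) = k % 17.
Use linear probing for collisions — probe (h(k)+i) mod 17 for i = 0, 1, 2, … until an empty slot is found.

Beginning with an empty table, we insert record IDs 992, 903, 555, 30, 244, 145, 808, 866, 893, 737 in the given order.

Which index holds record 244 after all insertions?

7

Insert 992: h=6, slot 6 empty → index 6.
Insert 903: h=2, slot 2 empty → index 2.
Insert 555: h=11, slot 11 empty → index 11.
Insert 30: h=13, slot 13 empty → index 13.
Insert 244: h=6, slot 6 occupied → index 7.
Insert 145: h=9, slot 9 empty → index 9.
Insert 808: h=9, slot 9 occupied → index 10.
Insert 866: h=16, slot 16 empty → index 16.
Insert 893: h=9, slots 9,10,11 occupied → index 12.
Insert 737: h=6, slots 6,7 occupied → index 8.
Table: [-, -, 903, -, -, -, 992, 244, 737, 145, 808, 555, 893, 30, -, -, 866]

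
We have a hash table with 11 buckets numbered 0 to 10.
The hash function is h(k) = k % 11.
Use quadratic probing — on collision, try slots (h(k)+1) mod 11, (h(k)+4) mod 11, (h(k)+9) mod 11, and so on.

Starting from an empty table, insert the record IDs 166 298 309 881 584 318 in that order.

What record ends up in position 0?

318

Insert 166: h=1, slot 1 empty -> index 1.
Insert 298: h=1, slot 1 occupied -> index 2.
Insert 309: h=1, slots 1,2 occupied -> index 5.
Insert 881: h=1, slots 1,2,5 occupied -> index 10.
Insert 584: h=1, slots 1,2,5,10 occupied -> index 6.
Insert 318: h=10, slot 10 occupied -> index 0.
Table: [318, 166, 298, _, _, 309, 584, _, _, _, 881]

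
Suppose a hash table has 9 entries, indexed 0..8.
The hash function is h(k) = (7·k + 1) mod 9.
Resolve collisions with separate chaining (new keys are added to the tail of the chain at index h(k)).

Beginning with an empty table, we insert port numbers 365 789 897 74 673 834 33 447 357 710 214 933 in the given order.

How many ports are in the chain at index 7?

365 -> bucket 0
789 -> bucket 7
897 -> bucket 7 (collision)
74 -> bucket 6
673 -> bucket 5
834 -> bucket 7 (collision)
33 -> bucket 7 (collision)
447 -> bucket 7 (collision)
357 -> bucket 7 (collision)
710 -> bucket 3
214 -> bucket 5 (collision)
933 -> bucket 7 (collision)
Final buckets:
0: 365
1: -
2: -
3: 710
4: -
5: 673 -> 214
6: 74
7: 789 -> 897 -> 834 -> 33 -> 447 -> 357 -> 933
8: -

7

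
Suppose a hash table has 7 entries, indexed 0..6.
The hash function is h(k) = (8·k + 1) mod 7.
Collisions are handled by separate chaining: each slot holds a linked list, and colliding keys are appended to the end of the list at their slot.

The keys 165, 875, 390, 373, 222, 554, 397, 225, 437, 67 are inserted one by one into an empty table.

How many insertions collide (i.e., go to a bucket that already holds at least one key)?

4

165 → bucket 5
875 → bucket 1
390 → bucket 6
373 → bucket 3
222 → bucket 6 (collision)
554 → bucket 2
397 → bucket 6 (collision)
225 → bucket 2 (collision)
437 → bucket 4
67 → bucket 5 (collision)
Final buckets:
0: ∅
1: 875
2: 554 -> 225
3: 373
4: 437
5: 165 -> 67
6: 390 -> 222 -> 397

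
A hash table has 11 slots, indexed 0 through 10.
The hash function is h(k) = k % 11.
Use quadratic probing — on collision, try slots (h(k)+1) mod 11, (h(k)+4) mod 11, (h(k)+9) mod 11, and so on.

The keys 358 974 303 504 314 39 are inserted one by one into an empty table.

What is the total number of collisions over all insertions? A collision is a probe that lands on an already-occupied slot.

358 hashes to 6; slot 6 is free → place at 6.
974 hashes to 6; 6 taken → place at 7.
303 hashes to 6; 6,7 taken → place at 10.
504 hashes to 9; slot 9 is free → place at 9.
314 hashes to 6; 6,7,10 taken → place at 4.
39 hashes to 6; 6,7,10,4 taken → place at 0.
Table: [39, ., ., ., 314, ., 358, 974, ., 504, 303]

10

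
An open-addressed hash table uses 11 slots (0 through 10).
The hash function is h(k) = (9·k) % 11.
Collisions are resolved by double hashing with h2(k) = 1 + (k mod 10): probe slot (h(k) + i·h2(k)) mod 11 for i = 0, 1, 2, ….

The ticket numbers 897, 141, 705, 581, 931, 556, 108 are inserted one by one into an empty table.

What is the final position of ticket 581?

6

897 hashes to 10; slot 10 is free -> place at 10.
141 hashes to 4; slot 4 is free -> place at 4.
705 hashes to 9; slot 9 is free -> place at 9.
581 hashes to 4, h2=2; 4 taken -> place at 6.
931 hashes to 8; slot 8 is free -> place at 8.
556 hashes to 10, h2=7; 10,6 taken -> place at 2.
108 hashes to 4, h2=9; 4,2 taken -> place at 0.
Table: [108, -, 556, -, 141, -, 581, -, 931, 705, 897]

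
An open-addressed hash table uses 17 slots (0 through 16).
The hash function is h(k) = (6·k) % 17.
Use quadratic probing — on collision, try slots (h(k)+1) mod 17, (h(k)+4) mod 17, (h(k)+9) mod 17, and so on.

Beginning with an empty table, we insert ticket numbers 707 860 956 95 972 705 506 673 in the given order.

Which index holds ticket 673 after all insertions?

707: h=9 -> slot 9
860: h=9, probe 9,10 -> slot 10
956: h=7 -> slot 7
95: h=9, probe 9,10,13 -> slot 13
972: h=1 -> slot 1
705: h=14 -> slot 14
506: h=10, probe 10,11 -> slot 11
673: h=9, probe 9,10,13,1,8 -> slot 8
Table: [., 972, ., ., ., ., ., 956, 673, 707, 860, 506, ., 95, 705, ., .]

8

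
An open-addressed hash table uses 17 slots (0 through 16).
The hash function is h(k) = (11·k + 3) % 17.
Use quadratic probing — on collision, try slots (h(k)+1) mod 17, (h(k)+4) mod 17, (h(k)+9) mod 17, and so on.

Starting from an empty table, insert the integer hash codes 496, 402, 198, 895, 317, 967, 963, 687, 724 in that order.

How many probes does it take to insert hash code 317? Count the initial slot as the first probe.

4

496: h=2 → slot 2
402: h=5 → slot 5
198: h=5, probe 5,6 → slot 6
895: h=5, probe 5,6,9 → slot 9
317: h=5, probe 5,6,9,14 → slot 14
967: h=15 → slot 15
963: h=5, probe 5,6,9,14,4 → slot 4
687: h=12 → slot 12
724: h=11 → slot 11
Table: [-, -, 496, -, 963, 402, 198, -, -, 895, -, 724, 687, -, 317, 967, -]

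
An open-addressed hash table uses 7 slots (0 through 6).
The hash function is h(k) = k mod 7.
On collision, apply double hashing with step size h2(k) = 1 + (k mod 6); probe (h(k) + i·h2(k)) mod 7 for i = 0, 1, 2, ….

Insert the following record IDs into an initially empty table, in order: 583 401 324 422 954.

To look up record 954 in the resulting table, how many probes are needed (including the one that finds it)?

3

583 hashes to 2; slot 2 is free => place at 2.
401 hashes to 2, h2=6; 2 taken => place at 1.
324 hashes to 2, h2=1; 2 taken => place at 3.
422 hashes to 2, h2=3; 2 taken => place at 5.
954 hashes to 2, h2=1; 2,3 taken => place at 4.
Table: [_, 401, 583, 324, 954, 422, _]
Lookup 954: h=2, h2=1, probe 2,3,4 → found at 4.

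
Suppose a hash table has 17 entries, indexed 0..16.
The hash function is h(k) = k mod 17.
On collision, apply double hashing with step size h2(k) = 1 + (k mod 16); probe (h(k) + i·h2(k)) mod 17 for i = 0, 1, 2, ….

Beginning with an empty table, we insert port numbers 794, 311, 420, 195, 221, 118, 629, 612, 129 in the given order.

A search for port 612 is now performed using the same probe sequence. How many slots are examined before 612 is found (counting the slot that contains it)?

Insert 794: h=12, slot 12 empty → index 12.
Insert 311: h=5, slot 5 empty → index 5.
Insert 420: h=12, h2=5, slot 12 occupied → index 0.
Insert 195: h=8, slot 8 empty → index 8.
Insert 221: h=0, h2=14, slot 0 occupied → index 14.
Insert 118: h=16, slot 16 empty → index 16.
Insert 629: h=0, h2=6, slot 0 occupied → index 6.
Insert 612: h=0, h2=5, slots 0,5 occupied → index 10.
Insert 129: h=10, h2=2, slots 10,12,14,16 occupied → index 1.
Table: [420, 129, ∅, ∅, ∅, 311, 629, ∅, 195, ∅, 612, ∅, 794, ∅, 221, ∅, 118]
Lookup 612: h=0, h2=5, probe 0,5,10 → found at 10.

3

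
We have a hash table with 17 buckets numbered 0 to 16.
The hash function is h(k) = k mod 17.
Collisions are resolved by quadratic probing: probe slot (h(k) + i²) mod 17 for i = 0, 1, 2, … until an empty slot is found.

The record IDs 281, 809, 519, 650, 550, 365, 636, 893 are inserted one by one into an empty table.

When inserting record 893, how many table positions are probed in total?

4

Insert 281: h=9, slot 9 empty -> index 9.
Insert 809: h=10, slot 10 empty -> index 10.
Insert 519: h=9, slots 9,10 occupied -> index 13.
Insert 650: h=4, slot 4 empty -> index 4.
Insert 550: h=6, slot 6 empty -> index 6.
Insert 365: h=8, slot 8 empty -> index 8.
Insert 636: h=7, slot 7 empty -> index 7.
Insert 893: h=9, slots 9,10,13 occupied -> index 1.
Table: [-, 893, -, -, 650, -, 550, 636, 365, 281, 809, -, -, 519, -, -, -]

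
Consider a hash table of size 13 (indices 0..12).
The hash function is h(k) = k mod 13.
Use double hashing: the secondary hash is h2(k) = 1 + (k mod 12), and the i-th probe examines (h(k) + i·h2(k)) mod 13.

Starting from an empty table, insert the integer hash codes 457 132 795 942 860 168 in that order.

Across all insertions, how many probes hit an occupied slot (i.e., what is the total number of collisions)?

4

457: h=2 -> slot 2
132: h=2, h2=1, probe 2,3 -> slot 3
795: h=2, h2=4, probe 2,6 -> slot 6
942: h=6, h2=7, probe 6,0 -> slot 0
860: h=2, h2=9, probe 2,11 -> slot 11
168: h=12 -> slot 12
Table: [942, ., 457, 132, ., ., 795, ., ., ., ., 860, 168]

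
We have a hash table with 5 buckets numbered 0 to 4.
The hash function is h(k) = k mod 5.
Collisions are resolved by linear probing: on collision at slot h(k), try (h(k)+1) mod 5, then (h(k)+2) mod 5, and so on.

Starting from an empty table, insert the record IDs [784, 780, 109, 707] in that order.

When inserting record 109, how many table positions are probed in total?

784 hashes to 4; slot 4 is free → place at 4.
780 hashes to 0; slot 0 is free → place at 0.
109 hashes to 4; 4,0 taken → place at 1.
707 hashes to 2; slot 2 is free → place at 2.
Table: [780, 109, 707, -, 784]

3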